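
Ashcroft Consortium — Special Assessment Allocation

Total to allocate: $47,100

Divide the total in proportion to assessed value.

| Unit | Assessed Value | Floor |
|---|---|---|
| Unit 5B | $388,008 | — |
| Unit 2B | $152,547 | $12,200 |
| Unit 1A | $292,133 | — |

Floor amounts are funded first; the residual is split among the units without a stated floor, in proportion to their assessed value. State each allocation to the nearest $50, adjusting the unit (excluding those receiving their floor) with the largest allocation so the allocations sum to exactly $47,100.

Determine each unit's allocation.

Fund the minimums — Unit 2B $12,200. Remaining pool $34,900.
Remaining pool split over remaining assessed value 680,141: Unit 5B 19,909.81 → $19,900; Unit 1A 14,990.19 → $15,000.

Unit 5B: $19,900 | Unit 2B: $12,200 | Unit 1A: $15,000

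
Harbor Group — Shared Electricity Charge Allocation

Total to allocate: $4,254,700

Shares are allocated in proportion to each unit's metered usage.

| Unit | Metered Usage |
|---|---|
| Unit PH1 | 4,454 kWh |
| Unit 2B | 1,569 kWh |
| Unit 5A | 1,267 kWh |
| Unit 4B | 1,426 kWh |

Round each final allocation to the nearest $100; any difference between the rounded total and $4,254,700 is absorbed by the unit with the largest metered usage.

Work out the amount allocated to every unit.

Unit PH1: $2,174,200 | Unit 2B: $765,900 | Unit 5A: $618,500 | Unit 4B: $696,100

Combined metered usage = 4,454 + 1,569 + 1,267 + 1,426 = 8,716.
Unrounded shares: Unit PH1 2,174,212.23; Unit 2B 765,904.58; Unit 5A 618,483.81; Unit 4B 696,099.38.
After rounding ($100): Unit PH1 $2,174,200; Unit 2B $765,900; Unit 5A $618,500; Unit 4B $696,100. Sum = $4,254,700.
Sum already equals the total — no adjustment.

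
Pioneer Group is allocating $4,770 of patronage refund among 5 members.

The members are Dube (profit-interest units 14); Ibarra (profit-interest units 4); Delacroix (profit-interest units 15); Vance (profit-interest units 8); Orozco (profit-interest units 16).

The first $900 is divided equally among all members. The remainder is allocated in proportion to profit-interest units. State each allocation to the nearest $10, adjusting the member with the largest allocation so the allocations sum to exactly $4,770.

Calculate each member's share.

First tranche $900 split equally: $180 each.
Remainder $3,870 by profit-interest units (total 57): Dube 950.53 → $950; Ibarra 271.58 → $270; Delacroix 1,018.42 → $1,020; Vance 543.16 → $540; Orozco 1,086.32 → $1,090.
Totals: Dube $180 + $950 = $1,130; Ibarra $180 + $270 = $450; Delacroix $180 + $1,020 = $1,200; Vance $180 + $540 = $720; Orozco $180 + $1,090 = $1,270.

Dube: $1,130 · Ibarra: $450 · Delacroix: $1,200 · Vance: $720 · Orozco: $1,270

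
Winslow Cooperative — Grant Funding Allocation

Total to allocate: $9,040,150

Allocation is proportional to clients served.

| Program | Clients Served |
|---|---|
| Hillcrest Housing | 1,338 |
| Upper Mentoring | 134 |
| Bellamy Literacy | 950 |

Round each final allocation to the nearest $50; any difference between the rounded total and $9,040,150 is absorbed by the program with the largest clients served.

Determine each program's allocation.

Clients served total: 1,338 + 134 + 950 = 2,422.
Proportional shares: Hillcrest Housing 4,994,104.34; Upper Mentoring 500,156.94; Bellamy Literacy 3,545,888.73.
After rounding ($50): Hillcrest Housing $4,994,100; Upper Mentoring $500,150; Bellamy Literacy $3,545,900. Sum = $9,040,150.
Sum already equals the total — no adjustment.

Hillcrest Housing: $4,994,100; Upper Mentoring: $500,150; Bellamy Literacy: $3,545,900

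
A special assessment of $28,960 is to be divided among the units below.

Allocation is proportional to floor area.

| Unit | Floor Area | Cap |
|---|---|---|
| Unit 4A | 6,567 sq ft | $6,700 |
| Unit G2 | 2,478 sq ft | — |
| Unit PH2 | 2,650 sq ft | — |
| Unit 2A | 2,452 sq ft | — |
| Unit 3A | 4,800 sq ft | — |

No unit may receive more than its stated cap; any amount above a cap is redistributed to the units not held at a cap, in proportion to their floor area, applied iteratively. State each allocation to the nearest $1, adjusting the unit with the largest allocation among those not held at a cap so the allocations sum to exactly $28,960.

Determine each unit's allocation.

Unit 4A: $6,700 · Unit G2: $4,456 · Unit PH2: $4,765 · Unit 2A: $4,409 · Unit 3A: $8,630

Total floor area = 18,947.
Proportional shares (ignoring caps): Unit 4A 10,037.49; Unit G2 3,787.56; Unit PH2 4,050.46; Unit 2A 3,747.82; Unit 3A 7,336.68.
Cap binds for Unit 4A ($6,700); balance $22,260 reallocated over remaining floor area 12,380.
Remaining shares: Unit G2 4,455.60 → $4,456; Unit PH2 4,764.86 → $4,765; Unit 2A 4,408.85 → $4,409; Unit 3A 8,630.69 → $8,631.
Rounding difference −$1 applied to Unit 3A → $8,630.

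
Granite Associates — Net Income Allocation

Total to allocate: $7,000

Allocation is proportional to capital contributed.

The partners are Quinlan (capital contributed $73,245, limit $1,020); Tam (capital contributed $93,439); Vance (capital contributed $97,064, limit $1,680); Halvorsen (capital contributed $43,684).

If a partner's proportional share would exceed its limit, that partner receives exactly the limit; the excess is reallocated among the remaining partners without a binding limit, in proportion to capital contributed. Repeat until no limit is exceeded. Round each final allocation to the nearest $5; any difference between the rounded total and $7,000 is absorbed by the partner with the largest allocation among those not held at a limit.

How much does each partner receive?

Capital contributed total: 307,432.
Pro-rata shares before constraints: Quinlan 1,667.73; Tam 2,127.54; Vance 2,210.08; Halvorsen 994.65.
Capped: Quinlan ($1,020), Vance ($1,680); residual $4,300 reallocated over remaining capital contributed 137,123.
Redistributed shares: Tam 2,930.13 → $2,930; Halvorsen 1,369.87 → $1,370.

Quinlan: $1,020 · Tam: $2,930 · Vance: $1,680 · Halvorsen: $1,370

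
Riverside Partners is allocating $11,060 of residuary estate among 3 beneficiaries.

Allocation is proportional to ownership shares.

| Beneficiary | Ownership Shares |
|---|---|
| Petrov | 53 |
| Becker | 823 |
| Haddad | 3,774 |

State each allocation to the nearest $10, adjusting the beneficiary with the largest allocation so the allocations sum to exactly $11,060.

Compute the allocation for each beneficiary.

Sum of ownership shares: 4,650.
Raw shares: Petrov 53/4,650 × $11,060 = 126.06; Becker 823/4,650 × $11,060 = 1,957.50; Haddad 3,774/4,650 × $11,060 = 8,976.44.
Rounded to nearest $10: Petrov $130; Becker $1,960; Haddad $8,980. Sum = $11,070.
Difference $11,060 − $11,070 = −$10 applied to largest allocation (Haddad): Haddad becomes $8,970.

Petrov: $130; Becker: $1,960; Haddad: $8,970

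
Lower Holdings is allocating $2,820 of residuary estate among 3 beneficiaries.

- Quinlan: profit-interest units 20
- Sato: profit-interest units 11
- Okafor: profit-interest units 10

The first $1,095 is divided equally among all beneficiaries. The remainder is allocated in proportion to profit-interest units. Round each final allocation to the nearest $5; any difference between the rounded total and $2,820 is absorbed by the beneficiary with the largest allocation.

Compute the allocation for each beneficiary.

Quinlan: $1,205 | Sato: $830 | Okafor: $785

First tranche $1,095 split equally: $365 each.
Remainder $1,725 by profit-interest units (total 41): Quinlan 841.46 → $840; Sato 462.80 → $465; Okafor 420.73 → $420.
Totals: Quinlan $365 + $840 = $1,205; Sato $365 + $465 = $830; Okafor $365 + $420 = $785.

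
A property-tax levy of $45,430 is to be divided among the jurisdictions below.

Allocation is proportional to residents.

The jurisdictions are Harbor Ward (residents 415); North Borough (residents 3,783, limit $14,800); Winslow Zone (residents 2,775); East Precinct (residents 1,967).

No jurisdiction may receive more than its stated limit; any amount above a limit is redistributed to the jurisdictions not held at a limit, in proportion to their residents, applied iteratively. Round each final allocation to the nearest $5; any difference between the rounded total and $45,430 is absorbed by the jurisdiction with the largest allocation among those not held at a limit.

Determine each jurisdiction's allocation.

Sum of residents: 8,940.
Unconstrained shares: Harbor Ward 2,108.89; North Borough 19,223.90; Winslow Zone 14,101.59; East Precinct 9,995.62.
Capped: North Borough ($14,800); residual $30,630 reallocated over remaining residents 5,157.
Remaining shares: Harbor Ward 2,464.89 → $2,465; Winslow Zone 16,482.11 → $16,480; East Precinct 11,683.00 → $11,685.

Harbor Ward: $2,465 · North Borough: $14,800 · Winslow Zone: $16,480 · East Precinct: $11,685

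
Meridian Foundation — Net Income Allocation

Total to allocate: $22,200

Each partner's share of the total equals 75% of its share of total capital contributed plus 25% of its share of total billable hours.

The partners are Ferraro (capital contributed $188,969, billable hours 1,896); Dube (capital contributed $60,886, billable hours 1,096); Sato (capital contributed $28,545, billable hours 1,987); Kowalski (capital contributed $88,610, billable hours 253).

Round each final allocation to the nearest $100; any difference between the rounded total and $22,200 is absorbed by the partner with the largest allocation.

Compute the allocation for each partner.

Capital contributed total 367,010; billable hours total 5,232.
Composite weights (75% capital contributed + 25% billable hours): Ferraro 0.4768; Dube 0.1768; Sato 0.1533; Kowalski 0.1932.
Unrounded shares: Ferraro 10,584.12; Dube 3,924.81; Sato 3,402.76; Kowalski 4,288.31.
Rounded to nearest $100: Ferraro $10,600; Dube $3,900; Sato $3,400; Kowalski $4,300. Sum = $22,200.
No rounding difference to absorb.

Ferraro: $10,600 | Dube: $3,900 | Sato: $3,400 | Kowalski: $4,300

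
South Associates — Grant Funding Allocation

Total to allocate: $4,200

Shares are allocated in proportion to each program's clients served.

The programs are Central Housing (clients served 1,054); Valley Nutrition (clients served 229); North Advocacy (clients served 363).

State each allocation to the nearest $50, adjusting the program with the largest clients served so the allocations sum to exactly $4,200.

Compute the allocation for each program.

Central Housing: $2,650; Valley Nutrition: $600; North Advocacy: $950

Combined clients served = 1,646.
Raw shares: Central Housing 1,054/1,646 × $4,200 = 2,689.43; Valley Nutrition 229/1,646 × $4,200 = 584.33; North Advocacy 363/1,646 × $4,200 = 926.25.
Rounded to nearest $50: Central Housing $2,700; Valley Nutrition $600; North Advocacy $950. Sum = $4,250.
Difference $4,200 − $4,250 = −$50 applied to largest clients served (Central Housing): Central Housing becomes $2,650.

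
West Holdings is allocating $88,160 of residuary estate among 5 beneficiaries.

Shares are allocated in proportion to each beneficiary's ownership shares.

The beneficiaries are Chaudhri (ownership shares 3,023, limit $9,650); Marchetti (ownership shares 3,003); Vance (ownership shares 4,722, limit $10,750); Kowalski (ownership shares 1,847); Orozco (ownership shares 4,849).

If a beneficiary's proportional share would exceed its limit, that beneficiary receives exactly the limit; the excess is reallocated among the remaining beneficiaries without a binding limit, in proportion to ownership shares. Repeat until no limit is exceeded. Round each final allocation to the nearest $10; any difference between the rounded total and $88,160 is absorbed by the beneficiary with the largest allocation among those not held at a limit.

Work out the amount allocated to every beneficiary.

Chaudhri: $9,650 | Marchetti: $20,980 | Vance: $10,750 | Kowalski: $12,900 | Orozco: $33,880

Sum of ownership shares: 17,444.
Pro-rata shares before constraints: Chaudhri 15,277.90; Marchetti 15,176.82; Vance 23,864.45; Kowalski 9,334.53; Orozco 24,506.30.
Cap binds for Chaudhri ($9,650), Vance ($10,750); balance $67,760 reallocated over remaining ownership shares 9,699.
Shares after redistribution: Marchetti 20,979.82 → $20,980; Kowalski 12,903.67 → $12,900; Orozco 33,876.51 → $33,880.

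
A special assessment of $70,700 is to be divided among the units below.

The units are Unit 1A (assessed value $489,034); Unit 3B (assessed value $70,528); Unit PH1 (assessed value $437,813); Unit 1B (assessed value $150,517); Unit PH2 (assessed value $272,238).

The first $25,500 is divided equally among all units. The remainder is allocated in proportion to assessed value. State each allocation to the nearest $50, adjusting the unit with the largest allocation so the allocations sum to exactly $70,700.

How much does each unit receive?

Unit 1A: $20,650 · Unit 3B: $7,350 · Unit PH1: $19,050 · Unit 1B: $9,900 · Unit PH2: $13,750

$25,500 shared equally gives $5,100 per unit.
Remainder $45,200 by assessed value (total 1,420,130): Unit 1A 15,565.01 → $15,550; Unit 3B 2,244.77 → $2,250; Unit PH1 13,934.74 → $13,950; Unit 1B 4,790.67 → $4,800; Unit PH2 8,664.81 → $8,650.
Totals: Unit 1A $5,100 + $15,550 = $20,650; Unit 3B $5,100 + $2,250 = $7,350; Unit PH1 $5,100 + $13,950 = $19,050; Unit 1B $5,100 + $4,800 = $9,900; Unit PH2 $5,100 + $8,650 = $13,750.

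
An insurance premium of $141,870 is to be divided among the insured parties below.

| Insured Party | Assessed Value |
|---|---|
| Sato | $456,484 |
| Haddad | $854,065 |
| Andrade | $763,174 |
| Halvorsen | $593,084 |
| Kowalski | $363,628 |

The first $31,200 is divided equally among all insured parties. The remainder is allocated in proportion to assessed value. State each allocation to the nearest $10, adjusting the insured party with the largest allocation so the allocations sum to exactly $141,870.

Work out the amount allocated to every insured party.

Equal tier: $31,200 ÷ 5 = $6,240 apiece.
Remainder $110,670 by assessed value (total 3,030,435): Sato 16,670.57 → $16,670; Haddad 31,190.03 → $31,190; Andrade 27,870.74 → $27,870; Halvorsen 21,659.14 → $21,660; Kowalski 13,279.52 → $13,280.
Totals: Sato $6,240 + $16,670 = $22,910; Haddad $6,240 + $31,190 = $37,430; Andrade $6,240 + $27,870 = $34,110; Halvorsen $6,240 + $21,660 = $27,900; Kowalski $6,240 + $13,280 = $19,520.

Sato: $22,910 · Haddad: $37,430 · Andrade: $34,110 · Halvorsen: $27,900 · Kowalski: $19,520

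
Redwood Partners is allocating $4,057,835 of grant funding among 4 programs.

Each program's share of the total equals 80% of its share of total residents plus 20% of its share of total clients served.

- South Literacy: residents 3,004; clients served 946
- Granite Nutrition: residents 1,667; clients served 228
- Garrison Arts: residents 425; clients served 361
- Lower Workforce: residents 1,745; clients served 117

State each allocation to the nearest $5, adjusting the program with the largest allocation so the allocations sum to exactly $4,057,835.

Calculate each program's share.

Totals — residents 6,841, clients served 1,652.
Combined weights (80% residents + 20% clients served): South Literacy 0.4658; Granite Nutrition 0.2225; Garrison Arts 0.0934; Lower Workforce 0.2182.
Pro-rata amounts: South Literacy 1,890,226.85; Granite Nutrition 903,051.56; Garrison Arts 379,021.82; Lower Workforce 885,534.77.
After rounding ($5): South Literacy $1,890,225; Granite Nutrition $903,050; Garrison Arts $379,020; Lower Workforce $885,535. Sum = $4,057,830.
Difference $4,057,835 − $4,057,830 = +$5 applied to largest allocation (South Literacy): South Literacy becomes $1,890,230.

South Literacy: $1,890,230; Granite Nutrition: $903,050; Garrison Arts: $379,020; Lower Workforce: $885,535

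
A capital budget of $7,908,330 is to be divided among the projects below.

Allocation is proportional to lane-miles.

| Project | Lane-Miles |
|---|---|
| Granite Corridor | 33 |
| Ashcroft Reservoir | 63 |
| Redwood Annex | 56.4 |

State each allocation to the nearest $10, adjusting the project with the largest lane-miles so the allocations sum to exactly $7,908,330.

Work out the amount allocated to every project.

Total lane-miles = 33 + 63 + 56.4 = 152.4.
Raw shares: Granite Corridor 1,712,433.66; Ashcroft Reservoir 3,269,191.54; Redwood Annex 2,926,704.80.
After rounding ($10): Granite Corridor $1,712,430; Ashcroft Reservoir $3,269,190; Redwood Annex $2,926,700. Sum = $7,908,320.
Difference $7,908,330 − $7,908,320 = +$10 applied to largest lane-miles (Ashcroft Reservoir): Ashcroft Reservoir becomes $3,269,200.

Granite Corridor: $1,712,430; Ashcroft Reservoir: $3,269,200; Redwood Annex: $2,926,700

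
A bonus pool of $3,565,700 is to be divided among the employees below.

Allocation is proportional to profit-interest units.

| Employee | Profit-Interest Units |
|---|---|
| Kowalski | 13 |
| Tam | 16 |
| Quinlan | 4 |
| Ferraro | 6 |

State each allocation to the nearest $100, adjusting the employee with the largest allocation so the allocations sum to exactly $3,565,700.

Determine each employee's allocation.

Kowalski: $1,188,600 | Tam: $1,462,800 | Quinlan: $365,700 | Ferraro: $548,600

Total profit-interest units = 39.
Pro-rata amounts: Kowalski 13/39 × $3,565,700 = 1,188,566.67; Tam 16/39 × $3,565,700 = 1,462,851.28; Quinlan 4/39 × $3,565,700 = 365,712.82; Ferraro 6/39 × $3,565,700 = 548,569.23.
Rounded to nearest $100: Kowalski $1,188,600; Tam $1,462,900; Quinlan $365,700; Ferraro $548,600. Sum = $3,565,800.
Difference $3,565,700 − $3,565,800 = −$100 applied to largest allocation (Tam): Tam becomes $1,462,800.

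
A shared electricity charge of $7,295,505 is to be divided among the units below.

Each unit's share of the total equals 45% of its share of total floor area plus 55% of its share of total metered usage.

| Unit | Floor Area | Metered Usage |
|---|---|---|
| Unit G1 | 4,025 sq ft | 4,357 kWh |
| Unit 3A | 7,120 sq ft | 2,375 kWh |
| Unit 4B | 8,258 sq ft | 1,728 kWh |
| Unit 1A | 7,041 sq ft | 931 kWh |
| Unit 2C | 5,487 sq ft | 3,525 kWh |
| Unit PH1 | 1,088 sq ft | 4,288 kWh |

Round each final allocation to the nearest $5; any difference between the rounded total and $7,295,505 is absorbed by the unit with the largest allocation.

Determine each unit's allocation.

Totals — floor area 33,019, metered usage 17,204.
Composite weights (45% floor area + 55% metered usage): Unit G1 0.1941; Unit 3A 0.1730; Unit 4B 0.1678; Unit 1A 0.1257; Unit 2C 0.1875; Unit PH1 0.1519.
Proportional shares: Unit G1 1,416,386.27; Unit 3A 1,261,846.23; Unit 4B 1,224,092.79; Unit 1A 917,204.13; Unit 2C 1,367,699.18; Unit PH1 1,108,276.40.
After rounding ($5): Unit G1 $1,416,385; Unit 3A $1,261,845; Unit 4B $1,224,095; Unit 1A $917,205; Unit 2C $1,367,700; Unit PH1 $1,108,275. Sum = $7,295,505.
Sum already equals the total — no adjustment.

Unit G1: $1,416,385 | Unit 3A: $1,261,845 | Unit 4B: $1,224,095 | Unit 1A: $917,205 | Unit 2C: $1,367,700 | Unit PH1: $1,108,275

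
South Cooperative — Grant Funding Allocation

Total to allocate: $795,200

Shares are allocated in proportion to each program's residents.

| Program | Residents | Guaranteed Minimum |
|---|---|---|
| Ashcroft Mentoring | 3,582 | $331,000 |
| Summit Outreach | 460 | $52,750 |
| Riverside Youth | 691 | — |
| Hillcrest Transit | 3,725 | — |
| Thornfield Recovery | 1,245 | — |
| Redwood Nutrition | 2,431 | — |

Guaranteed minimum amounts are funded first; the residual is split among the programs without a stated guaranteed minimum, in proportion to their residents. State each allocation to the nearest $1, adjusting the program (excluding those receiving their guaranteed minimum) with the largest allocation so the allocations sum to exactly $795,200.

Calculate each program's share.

Guaranteed amounts: Ashcroft Mentoring $331,000; Summit Outreach $52,750. Residual $411,450.
Residual split over remaining residents 8,092: Riverside Youth 35,134.94 → $35,135; Hillcrest Transit 189,403.27 → $189,403; Thornfield Recovery 63,303.91 → $63,304; Redwood Nutrition 123,607.88 → $123,608.

Ashcroft Mentoring: $331,000; Summit Outreach: $52,750; Riverside Youth: $35,135; Hillcrest Transit: $189,403; Thornfield Recovery: $63,304; Redwood Nutrition: $123,608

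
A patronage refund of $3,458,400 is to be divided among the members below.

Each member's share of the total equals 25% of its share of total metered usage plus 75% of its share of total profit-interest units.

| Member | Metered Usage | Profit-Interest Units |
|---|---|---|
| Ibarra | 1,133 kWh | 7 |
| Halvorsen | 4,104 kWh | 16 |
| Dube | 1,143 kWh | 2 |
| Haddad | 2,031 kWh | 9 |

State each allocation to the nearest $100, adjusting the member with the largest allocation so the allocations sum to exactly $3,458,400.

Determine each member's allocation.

Ibarra: $650,500 · Halvorsen: $1,642,400 · Dube: $270,100 · Haddad: $895,400

Metered usage total 8,411; profit-interest units total 34.
Combined weights (25% metered usage + 75% profit-interest units): Ibarra 0.1881; Halvorsen 0.4749; Dube 0.0781; Haddad 0.2589.
Unrounded shares: Ibarra 650,483.20; Halvorsen 1,642,478.18; Dube 270,069.97; Haddad 895,368.65.
At nearest $100: Ibarra $650,500; Halvorsen $1,642,500; Dube $270,100; Haddad $895,400. Sum = $3,458,500.
Difference $3,458,400 − $3,458,500 = −$100 applied to largest allocation (Halvorsen): Halvorsen becomes $1,642,400.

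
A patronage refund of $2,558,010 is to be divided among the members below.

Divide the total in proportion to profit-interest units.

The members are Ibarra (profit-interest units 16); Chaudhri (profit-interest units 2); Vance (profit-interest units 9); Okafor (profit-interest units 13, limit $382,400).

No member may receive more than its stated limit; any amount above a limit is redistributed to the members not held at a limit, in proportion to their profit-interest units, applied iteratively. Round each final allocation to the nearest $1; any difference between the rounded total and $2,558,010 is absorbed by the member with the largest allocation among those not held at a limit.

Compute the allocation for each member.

Ibarra: $1,289,251 · Chaudhri: $161,156 · Vance: $725,203 · Okafor: $382,400

Profit-interest units total: 40.
Unconstrained shares: Ibarra 1,023,204.00; Chaudhri 127,900.50; Vance 575,552.25; Okafor 831,353.25.
Held at cap: Okafor ($382,400); balance $2,175,610 reallocated over remaining profit-interest units 27.
Remaining shares: Ibarra 1,289,250.37 → $1,289,250; Chaudhri 161,156.30 → $161,156; Vance 725,203.33 → $725,203.
Rounding difference +$1 applied to Ibarra → $1,289,251.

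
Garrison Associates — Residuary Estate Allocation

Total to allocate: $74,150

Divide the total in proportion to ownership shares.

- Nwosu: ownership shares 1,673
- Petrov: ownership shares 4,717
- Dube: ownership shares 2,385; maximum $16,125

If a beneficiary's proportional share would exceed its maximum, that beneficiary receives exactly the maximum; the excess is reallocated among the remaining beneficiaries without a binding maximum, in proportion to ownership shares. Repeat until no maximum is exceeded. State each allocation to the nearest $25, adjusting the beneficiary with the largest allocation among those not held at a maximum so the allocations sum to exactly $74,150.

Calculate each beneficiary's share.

Total ownership shares = 8,775.
Pro-rata shares before constraints: Nwosu 14,137.09; Petrov 39,859.32; Dube 20,153.59.
Cap binds for Dube ($16,125); residual $58,025 reallocated over remaining ownership shares 6,390.
Redistributed shares: Nwosu 15,191.83 → $15,200; Petrov 42,833.17 → $42,825.

Nwosu: $15,200 · Petrov: $42,825 · Dube: $16,125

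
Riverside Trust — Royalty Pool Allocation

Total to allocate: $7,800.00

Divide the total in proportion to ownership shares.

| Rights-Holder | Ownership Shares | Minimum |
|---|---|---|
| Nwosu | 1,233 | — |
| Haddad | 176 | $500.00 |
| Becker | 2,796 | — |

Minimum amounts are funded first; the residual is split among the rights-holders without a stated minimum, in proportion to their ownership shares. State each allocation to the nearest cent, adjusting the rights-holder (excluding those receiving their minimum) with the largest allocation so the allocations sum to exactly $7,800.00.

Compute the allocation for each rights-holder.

Minimums first: Haddad $500.00. Remaining pool $7,300.00.
Remaining pool split over remaining ownership shares 4,029: Nwosu 2,234.0283 → $2,234.03; Becker 5,065.9717 → $5,065.97.

Nwosu: $2,234.03 · Haddad: $500.00 · Becker: $5,065.97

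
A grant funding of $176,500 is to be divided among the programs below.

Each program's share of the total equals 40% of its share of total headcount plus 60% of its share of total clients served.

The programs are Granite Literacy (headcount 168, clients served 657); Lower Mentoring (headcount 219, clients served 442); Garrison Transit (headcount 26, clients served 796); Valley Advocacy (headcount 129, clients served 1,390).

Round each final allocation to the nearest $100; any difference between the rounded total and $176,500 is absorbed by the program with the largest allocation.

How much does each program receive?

Granite Literacy: $43,100 | Lower Mentoring: $42,800 | Garrison Transit: $29,000 | Valley Advocacy: $61,600

Headcount total 542; clients served total 3,285.
Composite weights (40% headcount + 60% clients served): Granite Literacy 0.2440; Lower Mentoring 0.2424; Garrison Transit 0.1646; Valley Advocacy 0.3491.
Unrounded shares: Granite Literacy 43,063.39; Lower Mentoring 42,775.52; Garrison Transit 29,047.72; Valley Advocacy 61,613.37.
Rounded to nearest $100: Granite Literacy $43,100; Lower Mentoring $42,800; Garrison Transit $29,000; Valley Advocacy $61,600. Sum = $176,500.
Rounded total matches; no reconciliation needed.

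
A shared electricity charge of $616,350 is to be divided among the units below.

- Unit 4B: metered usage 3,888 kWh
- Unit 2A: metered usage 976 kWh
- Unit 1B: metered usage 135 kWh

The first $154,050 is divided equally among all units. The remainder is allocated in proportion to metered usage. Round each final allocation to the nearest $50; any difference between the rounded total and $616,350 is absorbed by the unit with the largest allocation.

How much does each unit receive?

Unit 4B: $410,900 | Unit 2A: $141,600 | Unit 1B: $63,850

$154,050 shared equally gives $51,350 per unit.
Remainder $462,300 by metered usage (total 4,999): Unit 4B 359,556.39 → $359,550; Unit 2A 90,259.01 → $90,250; Unit 1B 12,484.60 → $12,500.
Totals: Unit 4B $51,350 + $359,550 = $410,900; Unit 2A $51,350 + $90,250 = $141,600; Unit 1B $51,350 + $12,500 = $63,850.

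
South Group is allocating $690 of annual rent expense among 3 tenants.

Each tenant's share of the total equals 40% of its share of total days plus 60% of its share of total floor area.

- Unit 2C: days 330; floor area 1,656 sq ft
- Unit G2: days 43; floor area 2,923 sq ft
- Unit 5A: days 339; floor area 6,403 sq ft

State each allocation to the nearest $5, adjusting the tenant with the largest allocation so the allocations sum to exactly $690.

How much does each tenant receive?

Unit 2C: $190 | Unit G2: $125 | Unit 5A: $375

Days total 712; floor area total 10,982.
Composite weights (40% days + 60% floor area): Unit 2C 0.2759; Unit G2 0.1839; Unit 5A 0.5403.
Raw shares: Unit 2C 190.35; Unit G2 126.86; Unit 5A 372.79.
At nearest $5: Unit 2C $190; Unit G2 $125; Unit 5A $375. Sum = $690.
Rounded total matches; no reconciliation needed.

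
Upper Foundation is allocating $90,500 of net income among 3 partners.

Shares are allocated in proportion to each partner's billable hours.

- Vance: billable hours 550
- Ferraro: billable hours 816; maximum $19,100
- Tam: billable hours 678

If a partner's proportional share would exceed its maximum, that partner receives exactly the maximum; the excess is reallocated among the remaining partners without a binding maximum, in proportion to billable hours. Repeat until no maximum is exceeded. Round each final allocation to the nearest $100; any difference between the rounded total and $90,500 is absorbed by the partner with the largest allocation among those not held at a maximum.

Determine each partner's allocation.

Vance: $32,000; Ferraro: $19,100; Tam: $39,400

Sum of billable hours: 2,044.
Unconstrained shares: Vance 24,351.76; Ferraro 36,129.16; Tam 30,019.08.
Cap binds for Ferraro ($19,100); balance $71,400 reallocated over remaining billable hours 1,228.
Shares after redistribution: Vance 31,978.83 → $32,000; Tam 39,421.17 → $39,400.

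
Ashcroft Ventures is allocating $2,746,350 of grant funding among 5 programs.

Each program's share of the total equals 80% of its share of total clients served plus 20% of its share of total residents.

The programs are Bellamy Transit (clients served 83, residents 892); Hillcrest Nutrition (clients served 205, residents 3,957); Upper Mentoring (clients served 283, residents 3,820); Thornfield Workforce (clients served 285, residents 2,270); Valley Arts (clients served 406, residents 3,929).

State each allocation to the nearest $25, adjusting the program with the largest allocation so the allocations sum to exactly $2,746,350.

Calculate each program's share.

Totals — clients served 1,262, residents 14,868.
Blended shares (80% clients served + 20% residents): Bellamy Transit 0.0646; Hillcrest Nutrition 0.1832; Upper Mentoring 0.2308; Thornfield Workforce 0.2112; Valley Arts 0.3102.
Proportional shares: Bellamy Transit 177,452.17; Hillcrest Nutrition 503,078.77; Upper Mentoring 633,811.74; Thornfield Workforce 580,031.83; Valley Arts 851,975.49.
After rounding ($25): Bellamy Transit $177,450; Hillcrest Nutrition $503,075; Upper Mentoring $633,800; Thornfield Workforce $580,025; Valley Arts $851,975. Sum = $2,746,325.
Difference $2,746,350 − $2,746,325 = +$25 applied to largest allocation (Valley Arts): Valley Arts becomes $852,000.

Bellamy Transit: $177,450 · Hillcrest Nutrition: $503,075 · Upper Mentoring: $633,800 · Thornfield Workforce: $580,025 · Valley Arts: $852,000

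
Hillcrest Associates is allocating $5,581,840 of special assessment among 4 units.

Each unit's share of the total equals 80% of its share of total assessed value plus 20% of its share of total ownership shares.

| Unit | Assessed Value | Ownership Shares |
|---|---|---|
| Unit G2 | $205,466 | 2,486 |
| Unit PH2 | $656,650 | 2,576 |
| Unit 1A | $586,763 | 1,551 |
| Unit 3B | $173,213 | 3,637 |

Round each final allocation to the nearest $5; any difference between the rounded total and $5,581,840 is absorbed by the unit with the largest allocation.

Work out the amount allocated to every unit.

Unit G2: $836,390 · Unit PH2: $2,088,260 · Unit 1A: $1,784,230 · Unit 3B: $872,960

Totals — assessed value 1,622,092, ownership shares 10,250.
Combined weights (80% assessed value + 20% ownership shares): Unit G2 0.1498; Unit PH2 0.3741; Unit 1A 0.3196; Unit 3B 0.1564.
Unrounded shares: Unit G2 836,389.33; Unit PH2 2,088,260.17; Unit 1A 1,784,230.80; Unit 3B 872,959.70.
Rounded to nearest $5: Unit G2 $836,390; Unit PH2 $2,088,260; Unit 1A $1,784,230; Unit 3B $872,960. Sum = $5,581,840.
Rounded total matches; no reconciliation needed.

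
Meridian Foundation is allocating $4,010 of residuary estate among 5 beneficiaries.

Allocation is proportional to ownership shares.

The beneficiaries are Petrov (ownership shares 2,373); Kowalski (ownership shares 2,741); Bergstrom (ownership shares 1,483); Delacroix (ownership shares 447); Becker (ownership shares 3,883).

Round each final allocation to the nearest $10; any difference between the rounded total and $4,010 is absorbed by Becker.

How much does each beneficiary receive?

Petrov: $870; Kowalski: $1,010; Bergstrom: $540; Delacroix: $160; Becker: $1,430

Sum of ownership shares: 10,927.
Pro-rata amounts: Petrov 2,373/10,927 × $4,010 = 870.85; Kowalski 2,741/10,927 × $4,010 = 1,005.89; Bergstrom 1,483/10,927 × $4,010 = 544.23; Delacroix 447/10,927 × $4,010 = 164.04; Becker 3,883/10,927 × $4,010 = 1,424.99.
After rounding ($10): Petrov $870; Kowalski $1,010; Bergstrom $540; Delacroix $160; Becker $1,420. Sum = $4,000.
Difference $4,010 − $4,000 = +$10 applied to Becker: Becker becomes $1,430.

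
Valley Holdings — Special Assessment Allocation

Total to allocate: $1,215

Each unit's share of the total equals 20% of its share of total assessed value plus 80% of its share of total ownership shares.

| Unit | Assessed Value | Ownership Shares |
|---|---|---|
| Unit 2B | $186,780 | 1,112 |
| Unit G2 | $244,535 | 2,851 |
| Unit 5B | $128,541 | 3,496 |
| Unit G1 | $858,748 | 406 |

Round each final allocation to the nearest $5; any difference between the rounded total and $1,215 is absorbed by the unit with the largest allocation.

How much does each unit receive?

Unit 2B: $170 · Unit G2: $395 · Unit 5B: $455 · Unit G1: $195

Assessed value total 1,418,604; ownership shares total 7,865.
Combined weights (20% assessed value + 80% ownership shares): Unit 2B 0.1394; Unit G2 0.3245; Unit 5B 0.3737; Unit G1 0.1624.
Pro-rata amounts: Unit 2B 169.42; Unit G2 394.23; Unit 5B 454.07; Unit G1 197.28.
At nearest $5: Unit 2B $170; Unit G2 $395; Unit 5B $455; Unit G1 $195. Sum = $1,215.
Rounded total matches; no reconciliation needed.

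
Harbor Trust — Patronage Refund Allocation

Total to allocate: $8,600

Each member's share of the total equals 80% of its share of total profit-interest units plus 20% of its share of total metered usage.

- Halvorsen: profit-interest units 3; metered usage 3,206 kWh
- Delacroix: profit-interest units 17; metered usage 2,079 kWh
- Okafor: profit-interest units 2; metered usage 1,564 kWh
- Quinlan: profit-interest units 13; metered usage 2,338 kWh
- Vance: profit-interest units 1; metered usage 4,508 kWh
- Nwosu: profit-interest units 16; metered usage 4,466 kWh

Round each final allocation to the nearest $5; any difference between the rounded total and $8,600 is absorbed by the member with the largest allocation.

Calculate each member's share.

Totals — profit-interest units 52, metered usage 18,161.
Composite weights (80% profit-interest units + 20% metered usage): Halvorsen 0.0815; Delacroix 0.2844; Okafor 0.0480; Quinlan 0.2257; Vance 0.0650; Nwosu 0.2953.
Unrounded shares: Halvorsen 700.56; Delacroix 2,446.13; Okafor 412.74; Quinlan 1,941.43; Vance 559.25; Nwosu 2,539.89.
After rounding ($5): Halvorsen $700; Delacroix $2,445; Okafor $415; Quinlan $1,940; Vance $560; Nwosu $2,540. Sum = $8,600.
No rounding difference to absorb.

Halvorsen: $700; Delacroix: $2,445; Okafor: $415; Quinlan: $1,940; Vance: $560; Nwosu: $2,540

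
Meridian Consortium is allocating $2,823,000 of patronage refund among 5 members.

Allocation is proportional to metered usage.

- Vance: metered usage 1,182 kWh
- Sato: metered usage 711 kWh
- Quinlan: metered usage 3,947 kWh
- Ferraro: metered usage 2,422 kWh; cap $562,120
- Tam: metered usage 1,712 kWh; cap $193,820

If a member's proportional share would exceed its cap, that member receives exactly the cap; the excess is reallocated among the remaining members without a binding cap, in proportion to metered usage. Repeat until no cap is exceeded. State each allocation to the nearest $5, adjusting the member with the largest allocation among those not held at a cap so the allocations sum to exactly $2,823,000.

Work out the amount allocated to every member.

Vance: $418,365; Sato: $251,655; Quinlan: $1,397,040; Ferraro: $562,120; Tam: $193,820

Combined metered usage = 9,974.
Proportional shares (ignoring caps): Vance 334,548.43; Sato 201,238.52; Quinlan 1,117,142.67; Ferraro 685,512.93; Tam 484,557.45.
Cap binds for Ferraro ($562,120), Tam ($193,820); residual $2,067,060 reallocated over remaining metered usage 5,840.
Redistributed shares: Vance 418,367.28 → $418,365; Sato 251,657.48 → $251,655; Quinlan 1,397,035.24 → $1,397,035.
Rounding difference +$5 applied to Quinlan → $1,397,040.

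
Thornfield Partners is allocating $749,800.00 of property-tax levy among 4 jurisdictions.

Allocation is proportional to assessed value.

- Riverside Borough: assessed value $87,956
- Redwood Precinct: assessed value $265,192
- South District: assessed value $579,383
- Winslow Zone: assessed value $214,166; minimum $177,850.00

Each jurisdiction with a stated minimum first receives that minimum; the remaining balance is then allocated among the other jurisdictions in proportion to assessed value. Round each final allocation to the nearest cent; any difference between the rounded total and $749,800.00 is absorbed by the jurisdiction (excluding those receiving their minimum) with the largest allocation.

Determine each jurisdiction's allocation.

Guaranteed amounts: Winslow Zone $177,850.00. Remaining pool $571,950.00.
Remaining pool split over remaining assessed value 932,531: Riverside Borough 53,946.1253 → $53,946.13; Redwood Precinct 162,650.4260 → $162,650.43; South District 355,353.4487 → $355,353.45.
Rounding difference −$0.01 applied to South District → $355,353.44.

Riverside Borough: $53,946.13 · Redwood Precinct: $162,650.43 · South District: $355,353.44 · Winslow Zone: $177,850.00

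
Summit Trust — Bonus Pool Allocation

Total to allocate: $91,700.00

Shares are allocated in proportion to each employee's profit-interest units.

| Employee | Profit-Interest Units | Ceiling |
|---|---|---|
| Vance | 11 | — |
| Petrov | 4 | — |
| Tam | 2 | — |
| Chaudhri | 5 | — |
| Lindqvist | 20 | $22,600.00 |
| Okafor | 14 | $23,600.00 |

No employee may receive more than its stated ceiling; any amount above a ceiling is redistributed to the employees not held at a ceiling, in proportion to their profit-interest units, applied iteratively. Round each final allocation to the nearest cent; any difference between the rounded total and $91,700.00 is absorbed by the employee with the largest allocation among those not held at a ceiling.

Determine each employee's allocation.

Vance: $22,750.00 | Petrov: $8,272.73 | Tam: $4,136.36 | Chaudhri: $10,340.91 | Lindqvist: $22,600.00 | Okafor: $23,600.00

Sum of profit-interest units: 56.
Proportional shares (ignoring caps): Vance 18,012.5000; Petrov 6,550.0000; Tam 3,275.0000; Chaudhri 8,187.5000; Lindqvist 32,750.0000; Okafor 22,925.0000.
Cap binds for Lindqvist ($22,600.00); remaining pool $69,100.00 reallocated over remaining profit-interest units 36.
Cap binds for Okafor ($23,600.00); remaining pool $45,500.00 reallocated over remaining profit-interest units 22.
Shares after redistribution: Vance 22,750.0000 → $22,750.00; Petrov 8,272.7273 → $8,272.73; Tam 4,136.3636 → $4,136.36; Chaudhri 10,340.9091 → $10,340.91.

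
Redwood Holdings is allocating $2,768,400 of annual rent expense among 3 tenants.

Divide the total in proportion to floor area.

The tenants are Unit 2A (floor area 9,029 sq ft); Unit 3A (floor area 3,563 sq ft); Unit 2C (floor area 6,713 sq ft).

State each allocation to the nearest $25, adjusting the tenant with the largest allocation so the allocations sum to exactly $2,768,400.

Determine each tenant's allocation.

Unit 2A: $1,294,775; Unit 3A: $510,950; Unit 2C: $962,675

Floor area total: 19,305.
Unrounded shares: Unit 2A 9,029/19,305 × $2,768,400 = 1,294,788.07; Unit 3A 3,563/19,305 × $2,768,400 = 510,945.83; Unit 2C 6,713/19,305 × $2,768,400 = 962,666.11.
Rounded to nearest $25: Unit 2A $1,294,800; Unit 3A $510,950; Unit 2C $962,675. Sum = $2,768,425.
Difference $2,768,400 − $2,768,425 = −$25 applied to largest allocation (Unit 2A): Unit 2A becomes $1,294,775.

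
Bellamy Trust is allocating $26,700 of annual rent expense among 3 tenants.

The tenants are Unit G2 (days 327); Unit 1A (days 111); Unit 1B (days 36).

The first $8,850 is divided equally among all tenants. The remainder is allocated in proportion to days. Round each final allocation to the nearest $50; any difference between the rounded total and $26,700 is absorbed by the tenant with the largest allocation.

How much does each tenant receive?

Unit G2: $15,250; Unit 1A: $7,150; Unit 1B: $4,300

Equal tier: $8,850 ÷ 3 = $2,950 apiece.
Remainder $17,850 by days (total 474): Unit G2 12,314.24 → $12,300; Unit 1A 4,180.06 → $4,200; Unit 1B 1,355.70 → $1,350.
Totals: Unit G2 $2,950 + $12,300 = $15,250; Unit 1A $2,950 + $4,200 = $7,150; Unit 1B $2,950 + $1,350 = $4,300.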